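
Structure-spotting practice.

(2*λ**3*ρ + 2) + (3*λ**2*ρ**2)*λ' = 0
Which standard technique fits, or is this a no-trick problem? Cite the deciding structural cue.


Technique: the exact-equation method — d/dλ of 2*λ**3*ρ + 2 equals d/dρ of 3*λ**2*ρ**2: the form is a total differential of one potential — integrate it exactly.


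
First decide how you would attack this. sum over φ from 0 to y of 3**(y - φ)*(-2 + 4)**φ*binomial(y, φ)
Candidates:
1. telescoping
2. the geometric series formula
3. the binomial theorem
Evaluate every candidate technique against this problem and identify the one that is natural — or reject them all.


Best approach: the binomial theorem — binomial(y, φ) weighting matched powers of (-2 + 4) and 3 is the expanded form of ((-2 + 4) + 3)^y — fold it back up.
- telescoping — in the displayed form, no term reappears at a neighboring index to cancel against.
- the geometric series formula — the term-to-term ratio changes with the index, so the geometric formula cannot close it.
- the binomial theorem — applicable, and directly so.


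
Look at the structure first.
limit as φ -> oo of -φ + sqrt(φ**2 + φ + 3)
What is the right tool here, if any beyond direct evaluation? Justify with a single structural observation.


Best approach: conjugate multiplication — sqrt(φ**2 + φ + 3) and φ both blow up, but their difference is tame once the conjugate rationalizes it.


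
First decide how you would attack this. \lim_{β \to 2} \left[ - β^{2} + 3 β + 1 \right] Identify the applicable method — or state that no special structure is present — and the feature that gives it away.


Technique: no special technique — the expression is continuous at the evaluation point — substitute directly; no indeterminate form appears.


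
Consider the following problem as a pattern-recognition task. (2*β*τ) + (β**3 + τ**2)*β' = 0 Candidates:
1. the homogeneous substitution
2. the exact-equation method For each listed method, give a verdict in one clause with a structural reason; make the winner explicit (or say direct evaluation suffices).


Verdict: the exact-equation method — check exactness first: here it holds (2*β*τ, β**3 + τ**2 have matching cross partials), so no integrating factor is needed.
- the homogeneous substitution — the slope changes under joint rescaling, failing the degree-zero test.
- the exact-equation method — applicable, and directly so.


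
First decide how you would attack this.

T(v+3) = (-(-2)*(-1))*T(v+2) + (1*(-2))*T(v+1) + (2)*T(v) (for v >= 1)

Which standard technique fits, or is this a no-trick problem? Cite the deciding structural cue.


Best approach: the characteristic-root method — the recurrence is linear and homogeneous with constant coefficients, so the ansatz r^v turns it into a polynomial equation for r.


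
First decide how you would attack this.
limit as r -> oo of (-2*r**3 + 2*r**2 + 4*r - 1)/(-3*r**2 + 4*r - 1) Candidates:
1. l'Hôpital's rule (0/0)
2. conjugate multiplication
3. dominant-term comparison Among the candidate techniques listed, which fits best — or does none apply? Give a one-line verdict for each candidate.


Verdict: dominant-term comparison — divide through by the highest power of r; every lower-order term dies and the dominant terms decide the limit.
- l'Hôpital's rule (0/0) — no 0/0 form appears: written as one quotient, top and bottom both grow without bound, and the ratio is decided by their leading terms.
- conjugate multiplication: no divergent radical difference is present for a conjugate pair to cancel.
- dominant-term comparison: yes, a natural case for it.


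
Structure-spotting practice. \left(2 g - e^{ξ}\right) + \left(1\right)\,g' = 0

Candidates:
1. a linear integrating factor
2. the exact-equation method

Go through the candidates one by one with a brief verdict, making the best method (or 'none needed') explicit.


Best approach: a linear integrating factor — the unknown enters only to the first power against a nonzero forcing term — the integrating-factor template applies directly.
- a linear integrating factor — applicable, and directly so.
- the exact-equation method — exactness fails on the nose — the mixed partials do not match.


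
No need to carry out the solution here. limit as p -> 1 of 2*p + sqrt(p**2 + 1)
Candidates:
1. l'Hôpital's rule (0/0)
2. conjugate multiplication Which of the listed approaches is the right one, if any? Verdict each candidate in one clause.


Method: no special technique — no denominator vanishes and nothing blows up at 1: direct substitution is the whole computation.
- l'Hôpital's rule (0/0): substituting the point produces a determinate value, not a 0 over 0 clash.
- conjugate multiplication: multiplying by a conjugate would not remove any indeterminacy here.


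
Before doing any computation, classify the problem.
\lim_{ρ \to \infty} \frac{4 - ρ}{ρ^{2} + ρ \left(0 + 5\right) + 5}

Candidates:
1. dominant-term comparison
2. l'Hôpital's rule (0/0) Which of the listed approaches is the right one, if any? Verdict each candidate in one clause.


Method: dominant-term comparison — growth-rate triage: the leading powers of ρ decide the limit, everything else is noise.
- dominant-term comparison: yes, a natural case for it.
- l'Hôpital's rule (0/0) — no 0/0 form appears: written as one quotient, top and bottom both grow without bound, and the ratio is decided by their leading terms.


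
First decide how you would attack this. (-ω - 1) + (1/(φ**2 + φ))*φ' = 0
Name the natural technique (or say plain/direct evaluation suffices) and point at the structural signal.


Method: separation of variables — one side of the product carries the independent variable, the other the unknown — the textbook separation shape. This doubles as a Bernoulli equation in the unknown as written; dividing and integrating works on it directly.


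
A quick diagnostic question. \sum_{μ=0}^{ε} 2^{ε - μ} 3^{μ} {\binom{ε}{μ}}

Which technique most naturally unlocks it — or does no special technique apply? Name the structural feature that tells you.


Diagnosis: the binomial theorem — {\binom{ε}{μ}} weighting matched powers of 3 and 2 is the expanded form of (3 + 2)^ε — fold it back up.


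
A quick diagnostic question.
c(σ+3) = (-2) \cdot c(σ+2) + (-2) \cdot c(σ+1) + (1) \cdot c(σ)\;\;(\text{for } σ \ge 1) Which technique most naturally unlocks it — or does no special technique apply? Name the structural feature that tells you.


Diagnosis: the characteristic-root method — the recurrence is linear and homogeneous with constant coefficients, so the ansatz r^σ turns it into a polynomial equation for r.


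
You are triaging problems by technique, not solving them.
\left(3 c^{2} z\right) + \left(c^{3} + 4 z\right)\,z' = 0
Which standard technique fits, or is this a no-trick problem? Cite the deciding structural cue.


Technique: the exact-equation method — take the mixed partials of 3 c^{2} z and c^{3} + 4 z: they are equal, which certifies an exact differential.


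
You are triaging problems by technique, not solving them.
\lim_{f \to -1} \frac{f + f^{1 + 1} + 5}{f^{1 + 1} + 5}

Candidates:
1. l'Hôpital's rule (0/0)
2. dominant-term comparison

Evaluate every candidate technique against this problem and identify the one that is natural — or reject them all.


Technique: no special technique — the function is continuous at -1; evaluation is itself the limit, no machinery required.
- l'Hôpital's rule (0/0) — evaluation at the point is determinate, so the rule has nothing to repair.
- dominant-term comparison: leading-power comparison does not apply to this form.


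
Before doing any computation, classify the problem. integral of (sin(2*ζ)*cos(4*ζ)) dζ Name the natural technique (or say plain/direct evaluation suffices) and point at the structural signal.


Best approach: a trigonometric identity — the identity turns sin(2*ζ)*cos(4*ζ) into two lone cosines/sines, each trivially integrable.


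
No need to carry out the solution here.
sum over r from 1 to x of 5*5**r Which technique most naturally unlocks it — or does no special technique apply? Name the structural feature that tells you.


Method: the geometric series formula — each summand is the previous one scaled by 5; that constant multiplier is itself the geometric structure.


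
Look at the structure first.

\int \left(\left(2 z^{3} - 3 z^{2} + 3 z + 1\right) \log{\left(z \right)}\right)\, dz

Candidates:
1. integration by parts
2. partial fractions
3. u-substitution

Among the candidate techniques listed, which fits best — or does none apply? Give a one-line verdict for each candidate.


Method: integration by parts — with u = \log{\left(z \right)} the logarithm disappears after one differentiation, leaving a power-rule integral.
- integration by parts: yes — fits the structure here.
- partial fractions: the expression is not a ratio of polynomials that decomposes further.
- u-substitution: no subexpression of the integrand pairs with its own derivative as a factor — individual terms may offer their own substitutions, but any change of variable covering the whole integral would have to be constructed from outside the expression.


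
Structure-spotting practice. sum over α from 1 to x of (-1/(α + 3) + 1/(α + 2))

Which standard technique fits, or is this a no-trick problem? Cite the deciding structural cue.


Method: telescoping — a difference of consecutive values of one function (1/(α + 2) at one index and the next) — telescoping by construction.


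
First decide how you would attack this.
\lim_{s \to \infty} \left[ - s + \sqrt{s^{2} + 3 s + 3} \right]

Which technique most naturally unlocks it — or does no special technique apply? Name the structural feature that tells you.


Technique: conjugate multiplication — divergence minus divergence hides a finite answer — expose it by pairing \sqrt{s^{2} + 3 s + 3} - s with its conjugate.


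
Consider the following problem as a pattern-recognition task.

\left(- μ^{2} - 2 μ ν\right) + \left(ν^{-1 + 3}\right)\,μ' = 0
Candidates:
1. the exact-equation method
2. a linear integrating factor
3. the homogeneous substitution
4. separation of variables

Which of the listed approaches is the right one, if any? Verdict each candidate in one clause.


Method: the homogeneous substitution — the slope's numerator and denominator share total degree; set v = μ/ν and the equation drops to separable form. This doubles as a Bernoulli equation in the unknown as written; the homogeneous route needs no setup at all.
- the exact-equation method: exactness fails on the nose — the mixed partials do not match.
- a linear integrating factor — a nonlinear term in the unknown puts this outside the integrating-factor template.
- the homogeneous substitution — a fit — the right tool for this form.
- separation of variables — the two dependences are entangled, not a clean product of one-variable pieces.


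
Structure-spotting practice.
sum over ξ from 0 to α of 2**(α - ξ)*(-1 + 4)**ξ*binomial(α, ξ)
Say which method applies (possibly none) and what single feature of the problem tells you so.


Verdict: the binomial theorem — binomial coefficients against complementary powers of (-1 + 4) and 2: recognize the binomial expansion and resum.


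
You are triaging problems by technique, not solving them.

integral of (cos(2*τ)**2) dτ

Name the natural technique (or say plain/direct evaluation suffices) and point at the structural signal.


Best approach: a trigonometric identity — cos(2*τ)**2 is an even power — the power-reduction identity rewrites it into first-degree cosines.


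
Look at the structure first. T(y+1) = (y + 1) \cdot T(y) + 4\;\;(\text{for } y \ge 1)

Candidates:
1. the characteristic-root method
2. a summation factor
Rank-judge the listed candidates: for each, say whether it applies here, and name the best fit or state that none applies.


Best approach: a summation factor — with the index-dependent coefficient y + 1, dividing by the cumulative product turns the left side into a pure difference.
- the characteristic-root method — the coefficients change with the index, which the root method cannot absorb.
- a summation factor — applicable, and directly so.


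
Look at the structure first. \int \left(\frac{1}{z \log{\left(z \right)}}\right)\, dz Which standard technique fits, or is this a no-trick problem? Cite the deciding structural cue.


Technique: u-substitution — collected, the integrand has one factor that is, up to a constant, the derivative of an inner expression the rest depends on — substitute for that inner expression.


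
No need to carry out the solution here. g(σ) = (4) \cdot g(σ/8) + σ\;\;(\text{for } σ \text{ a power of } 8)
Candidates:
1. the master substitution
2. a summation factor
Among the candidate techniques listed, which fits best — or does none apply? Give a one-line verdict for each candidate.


Technique: the master substitution — the argument shrinks by the factor 8, so measure the index on a logarithmic scale and the recursion becomes a shift.
- the master substitution — yes — fits the structure here.
- a summation factor — a divided-index call is outside the fixed-shift first-order family a summation factor normalizes.


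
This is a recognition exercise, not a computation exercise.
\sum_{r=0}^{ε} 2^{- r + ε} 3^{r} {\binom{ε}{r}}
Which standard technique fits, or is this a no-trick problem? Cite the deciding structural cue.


Diagnosis: the binomial theorem — binomial coefficients against complementary powers of 3 and 2: recognize the binomial expansion and resum.


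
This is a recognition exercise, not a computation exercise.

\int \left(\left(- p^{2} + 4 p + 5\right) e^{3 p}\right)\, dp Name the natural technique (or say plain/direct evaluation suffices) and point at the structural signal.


Technique: integration by parts — the integrand splits as - p^{2} + 4 p + 5 times e^{3 p} — repeatedly differentiating the polynomial part kills it, which is the parts ladder.


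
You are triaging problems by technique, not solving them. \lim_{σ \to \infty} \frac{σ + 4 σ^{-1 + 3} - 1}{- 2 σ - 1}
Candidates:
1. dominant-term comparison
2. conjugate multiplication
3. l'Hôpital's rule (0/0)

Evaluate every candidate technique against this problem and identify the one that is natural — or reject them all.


Method: dominant-term comparison — divide through by the highest power of σ; every lower-order term dies and the dominant terms decide the limit.
- dominant-term comparison: applicable, and directly so.
- conjugate multiplication: there is no infinity-minus-infinity radical difference to rationalize.
- l'Hôpital's rule (0/0) — no 0/0 form appears: written as one quotient, top and bottom both grow without bound, and the ratio is decided by their leading terms.


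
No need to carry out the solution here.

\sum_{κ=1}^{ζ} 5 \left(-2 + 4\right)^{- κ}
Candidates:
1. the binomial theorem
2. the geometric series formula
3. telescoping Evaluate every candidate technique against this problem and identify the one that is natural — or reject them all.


Diagnosis: the geometric series formula — consecutive terms stand in a fixed index-free ratio — the geometric sum formula closes it.
- the binomial theorem — the summand does not match any term pattern of an expanded binomial power.
- the geometric series formula: applicable, and directly so.
- telescoping: the terms as presented offer no neighboring cancellation — a telescoping rewrite may exist, but the displayed structure does not hand one over.


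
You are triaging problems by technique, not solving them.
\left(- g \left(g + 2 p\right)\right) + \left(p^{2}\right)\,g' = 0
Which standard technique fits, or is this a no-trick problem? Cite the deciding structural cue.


Method: the homogeneous substitution — the slope is degree-zero homogeneous: the ratio substitution v = g/p collapses it. A Bernoulli substitution is a fair alternative on this equation directly; the homogeneous reading takes it as given.


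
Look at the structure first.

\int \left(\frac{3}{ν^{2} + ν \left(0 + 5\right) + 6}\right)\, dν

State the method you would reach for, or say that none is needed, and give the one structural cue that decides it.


Best approach: partial fractions — a proper rational integrand over the factorable (ν^{2} + ν \left(0 + 5\right) + 6): partial fractions reduce it to elementary pieces.


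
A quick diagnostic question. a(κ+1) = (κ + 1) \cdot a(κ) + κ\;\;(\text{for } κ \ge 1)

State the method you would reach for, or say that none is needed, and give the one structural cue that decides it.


Best approach: a summation factor — because the multiplier κ + 1 is index-dependent, divide through by its running product and sum the resulting differences.


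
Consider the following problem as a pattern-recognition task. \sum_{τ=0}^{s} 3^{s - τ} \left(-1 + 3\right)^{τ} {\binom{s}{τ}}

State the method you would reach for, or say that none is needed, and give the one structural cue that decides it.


Diagnosis: the binomial theorem — the binomial coefficients weight matched powers of (-1 + 3) and 3, which is exactly the expansion of a binomial power.


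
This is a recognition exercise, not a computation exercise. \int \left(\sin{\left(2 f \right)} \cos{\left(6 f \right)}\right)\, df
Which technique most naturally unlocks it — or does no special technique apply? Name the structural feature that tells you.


Diagnosis: a trigonometric identity — split \sin{\left(2 f \right)} \cos{\left(6 f \right)} with the angle-addition identities: the resulting sum integrates term by term.


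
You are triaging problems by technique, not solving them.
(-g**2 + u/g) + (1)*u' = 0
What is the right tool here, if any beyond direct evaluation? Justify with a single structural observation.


Best approach: a linear integrating factor — the unknown enters only to the first power against a nonzero forcing term — the integrating-factor template applies directly.


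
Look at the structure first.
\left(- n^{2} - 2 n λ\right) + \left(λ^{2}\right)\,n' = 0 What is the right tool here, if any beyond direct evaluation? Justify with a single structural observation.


Verdict: the homogeneous substitution — the slope's numerator and denominator have matching total degree, so it depends only on n/λ and the ratio substitution collapses it. Rearranged, this also fits the Bernoulli template directly; the homogeneous substitution reads the structure without the rearrangement.


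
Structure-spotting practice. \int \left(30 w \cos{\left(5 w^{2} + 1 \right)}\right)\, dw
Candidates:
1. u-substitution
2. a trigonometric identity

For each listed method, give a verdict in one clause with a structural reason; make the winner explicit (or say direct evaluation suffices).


Technique: u-substitution — structure check: outer function, inner expression 5 w^{2} + 1, inner derivative as a factor — the classic u = 5 w^{2} + 1 pattern.
- u-substitution: a fit — the right tool for this form.
- a trigonometric identity — no identity rewrites this into an easier trigonometric form.


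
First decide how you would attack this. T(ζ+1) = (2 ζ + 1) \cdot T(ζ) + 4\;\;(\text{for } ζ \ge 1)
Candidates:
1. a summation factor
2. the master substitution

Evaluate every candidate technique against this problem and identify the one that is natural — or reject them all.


Best approach: a summation factor — rescale the sequence by the product of the weights 2 ζ + 1 so far — the recurrence collapses to a plain running sum.
- a summation factor — yes — fits the structure here.
- the master substitution — the recursive argument is a shift of the index, not a fixed fraction of it.


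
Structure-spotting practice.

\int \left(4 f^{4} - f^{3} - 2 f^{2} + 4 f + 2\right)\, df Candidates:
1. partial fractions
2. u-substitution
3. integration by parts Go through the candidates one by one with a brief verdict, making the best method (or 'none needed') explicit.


Diagnosis: no special technique — every term is a constant multiple of a power of f; term-wise power-rule integration needs no preliminary transformation.
- partial fractions: there is no rational-function structure to decompose.
- u-substitution — any workable substitution here is cosmetic — the integrand is already in directly integrable form.
- integration by parts: splitting off a factor buys nothing — the integrand integrates directly without parts.


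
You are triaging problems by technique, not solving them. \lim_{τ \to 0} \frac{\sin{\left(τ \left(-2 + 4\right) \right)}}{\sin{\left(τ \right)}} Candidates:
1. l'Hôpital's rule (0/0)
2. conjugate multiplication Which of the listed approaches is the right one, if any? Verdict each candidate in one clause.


Diagnosis: l'Hôpital's rule (0/0) — both numerator and denominator vanish at 0: the genuine 0/0 indeterminate that l'Hôpital exists for. A first-order expansion at the point is an equally standard path; the rule packages it.
- l'Hôpital's rule (0/0) — a fit — the right tool for this form.
- conjugate multiplication: no divergent radical difference is present for a conjugate pair to cancel.


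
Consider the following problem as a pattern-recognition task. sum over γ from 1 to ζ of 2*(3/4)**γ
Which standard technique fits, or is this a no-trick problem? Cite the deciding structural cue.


Diagnosis: the geometric series formula — consecutive terms stand in a fixed index-free ratio — the geometric sum formula closes it.


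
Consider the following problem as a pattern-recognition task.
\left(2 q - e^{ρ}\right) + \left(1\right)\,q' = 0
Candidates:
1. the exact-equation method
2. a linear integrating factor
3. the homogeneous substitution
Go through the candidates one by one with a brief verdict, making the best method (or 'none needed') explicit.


Diagnosis: a linear integrating factor — linear in the unknown with genuine forcing: multiply through by the exponential of the integrated coefficient and the left side closes into one derivative.
- the exact-equation method — exactness fails on the nose — the mixed partials do not match.
- a linear integrating factor — a fit — the right tool for this form.
- the homogeneous substitution — solved for the derivative, the right side changes under joint scaling of the two variables.


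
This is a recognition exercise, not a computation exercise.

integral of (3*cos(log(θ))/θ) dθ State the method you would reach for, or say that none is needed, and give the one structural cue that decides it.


Method: u-substitution — structure check: outer function, inner expression log(θ), inner derivative as a factor — the classic u = log(θ) pattern.


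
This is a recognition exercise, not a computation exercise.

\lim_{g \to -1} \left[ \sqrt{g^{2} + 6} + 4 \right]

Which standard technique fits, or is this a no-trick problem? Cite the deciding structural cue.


Verdict: no special technique — no zero denominators, no indeterminate clash at -1 — substitute and read off the value.


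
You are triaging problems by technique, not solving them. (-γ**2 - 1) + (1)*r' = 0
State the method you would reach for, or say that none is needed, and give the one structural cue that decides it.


Best approach: no special technique — solved for the derivative, no r appears — this is antidifferentiation in γ wearing ODE clothing.


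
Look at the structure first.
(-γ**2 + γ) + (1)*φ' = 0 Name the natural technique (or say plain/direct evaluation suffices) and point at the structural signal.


Diagnosis: no special technique — the slope is a pure function of γ; integrate both sides and be done.


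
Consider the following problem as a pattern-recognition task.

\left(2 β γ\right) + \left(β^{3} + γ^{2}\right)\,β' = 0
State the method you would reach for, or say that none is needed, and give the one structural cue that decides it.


Technique: the exact-equation method — take the mixed partials of 2 β γ and β^{3} + γ^{2}: they are equal, which certifies an exact differential.


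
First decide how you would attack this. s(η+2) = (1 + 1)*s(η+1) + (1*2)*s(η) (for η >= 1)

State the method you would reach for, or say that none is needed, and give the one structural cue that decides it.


Technique: the characteristic-root method — this is the constant-coefficient homogeneous case — the whole solution in η reduces to a polynomial's roots.


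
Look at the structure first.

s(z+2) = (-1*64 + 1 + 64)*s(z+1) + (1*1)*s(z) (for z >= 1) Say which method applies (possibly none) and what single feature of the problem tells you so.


Verdict: the characteristic-root method — fixed numeric weights on consecutive terms and no forcing term added: the root method in its home territory.


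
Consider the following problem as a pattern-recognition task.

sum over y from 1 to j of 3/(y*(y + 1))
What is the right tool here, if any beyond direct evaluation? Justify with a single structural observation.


Method: telescoping — 3/(y*(y + 1)) decomposes into shift-paired simple fractions; the series telescopes to finitely many boundary pieces.


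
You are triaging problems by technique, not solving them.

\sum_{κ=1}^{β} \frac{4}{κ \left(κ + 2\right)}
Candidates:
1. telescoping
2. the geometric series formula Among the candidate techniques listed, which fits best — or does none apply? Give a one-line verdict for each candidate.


Technique: telescoping — split \frac{4}{κ \left(κ + 2\right)} by partial fractions and the pieces are one function at shifted arguments — interior terms cancel.
- telescoping — a fit — the right tool for this form.
- the geometric series formula — the term-to-term ratio changes with the index, so the geometric formula cannot close it.


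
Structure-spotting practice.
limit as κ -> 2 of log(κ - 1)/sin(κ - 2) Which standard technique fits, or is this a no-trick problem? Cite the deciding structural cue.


Diagnosis: l'Hôpital's rule (0/0) — both numerator and denominator vanish at 2: the genuine 0/0 indeterminate that l'Hôpital exists for. One could equally expand both pieces locally and compare leading terms; the rule does that in one stroke.


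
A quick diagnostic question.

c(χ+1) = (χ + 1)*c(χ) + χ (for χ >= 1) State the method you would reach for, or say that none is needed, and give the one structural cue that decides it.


Technique: a summation factor — it is first-order linear but the coefficient χ + 1 depends on the index, so multiply through by a summation factor to telescope it.


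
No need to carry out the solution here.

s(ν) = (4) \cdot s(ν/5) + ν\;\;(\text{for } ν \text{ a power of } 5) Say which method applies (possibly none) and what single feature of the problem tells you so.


Technique: the master substitution — treat m = log base 5 of ν as the new clock: one recursion step advances m by one while ν scales by 5.


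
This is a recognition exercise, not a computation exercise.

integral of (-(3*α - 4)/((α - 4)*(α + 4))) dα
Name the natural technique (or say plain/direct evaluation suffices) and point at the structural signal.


Method: partial fractions — a proper rational integrand whose denominator splits into simpler factors — decompose into partial fractions first.


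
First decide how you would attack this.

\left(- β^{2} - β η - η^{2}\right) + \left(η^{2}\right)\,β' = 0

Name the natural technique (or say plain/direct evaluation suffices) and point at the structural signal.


Verdict: the homogeneous substitution — the slope's numerator and denominator share total degree; set v = β/η and the equation drops to separable form.


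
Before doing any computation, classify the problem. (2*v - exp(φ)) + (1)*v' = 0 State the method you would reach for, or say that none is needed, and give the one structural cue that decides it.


Method: a linear integrating factor — v enters only linearly with coefficient 2; multiply by exp of the integral of 2 and the left side becomes one derivative.


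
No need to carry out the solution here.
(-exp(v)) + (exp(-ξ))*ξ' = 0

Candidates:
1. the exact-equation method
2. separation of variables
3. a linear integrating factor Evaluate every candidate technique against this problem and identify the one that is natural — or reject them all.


Best approach: separation of variables — separating collects all ξ-dependence with the derivative and leaves all v-dependence opposite: variables separate.
- the exact-equation method — with no real cross-dependence between the variables, the exact-equation machinery is a detour rather than the natural reading.
- separation of variables — a fit — the right tool for this form.
- a linear integrating factor: a nonlinear term in the unknown puts this outside the integrating-factor template.


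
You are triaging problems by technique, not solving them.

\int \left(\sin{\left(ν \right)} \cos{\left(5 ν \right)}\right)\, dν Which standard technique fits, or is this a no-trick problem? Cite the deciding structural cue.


Technique: a trigonometric identity — split \sin{\left(ν \right)} \cos{\left(5 ν \right)} with the angle-addition identities: the resulting sum integrates term by term.


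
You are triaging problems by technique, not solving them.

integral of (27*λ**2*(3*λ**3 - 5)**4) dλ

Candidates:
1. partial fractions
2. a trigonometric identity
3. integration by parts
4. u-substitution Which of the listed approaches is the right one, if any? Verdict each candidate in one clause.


Method: u-substitution — differentiating the inner expression 3*λ**3 - 5 produces the factor 27*λ**2 up to a constant multiple, so substituting u = 3*λ**3 - 5 reduces everything to a one-variable integral in u. Expanding everything out would also get there; the substitution is the systematic route.
- partial fractions: there is no rational-function structure to decompose.
- a trigonometric identity — there is no trigonometric structure at all — the integrand carries no sine or cosine to rewrite.
- integration by parts: parts would only shuffle a directly integrable integrand.
- u-substitution: applicable, and directly so.


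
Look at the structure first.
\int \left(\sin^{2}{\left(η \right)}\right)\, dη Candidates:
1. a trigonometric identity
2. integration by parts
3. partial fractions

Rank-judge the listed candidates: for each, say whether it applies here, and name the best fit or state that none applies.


Technique: a trigonometric identity — apply power reduction to \sin^{2}{\left(η \right)}; each application halves the trigonometric degree.
- a trigonometric identity — applicable, and directly so.
- integration by parts — not the natural route: no polynomial-kernel product appears — a recursive parts reduction of the trigonometric product exists, but the identity rewrite is direct.
- partial fractions: there is no rational-function structure to decompose.


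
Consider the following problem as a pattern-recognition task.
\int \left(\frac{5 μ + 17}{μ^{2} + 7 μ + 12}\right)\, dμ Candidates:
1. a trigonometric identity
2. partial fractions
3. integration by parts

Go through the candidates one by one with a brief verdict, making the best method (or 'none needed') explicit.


Method: partial fractions — once μ^{2} + 7 μ + 12 is factored, each root contributes a simple-fraction term; integrate them one at a time.
- a trigonometric identity: there is no trigonometric structure at all — the integrand carries no sine or cosine to rewrite.
- partial fractions: applicable, and directly so.
- integration by parts — there is no nonconstant-polynomial-times-kernel split with an exp, sine, cosine (degree-1 argument), or logarithm partner.


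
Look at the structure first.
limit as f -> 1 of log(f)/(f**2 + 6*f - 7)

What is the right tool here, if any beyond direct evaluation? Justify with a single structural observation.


Diagnosis: l'Hôpital's rule (0/0) — both numerator and denominator vanish at 1: the genuine 0/0 indeterminate that l'Hôpital exists for. One could equally expand both pieces locally and compare leading terms; the rule does that in one stroke.


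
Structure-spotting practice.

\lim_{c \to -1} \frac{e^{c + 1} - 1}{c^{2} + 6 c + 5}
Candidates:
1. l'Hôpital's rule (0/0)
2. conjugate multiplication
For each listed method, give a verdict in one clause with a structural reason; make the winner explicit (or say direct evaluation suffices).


Method: l'Hôpital's rule (0/0) — plug in -1: top and bottom both hit zero, so differentiate each and retry. The standard small-argument limits would also carry it; the rule is the systematic route.
- l'Hôpital's rule (0/0) — applicable, and directly so.
- conjugate multiplication — multiplying by a conjugate would not remove any indeterminacy here.


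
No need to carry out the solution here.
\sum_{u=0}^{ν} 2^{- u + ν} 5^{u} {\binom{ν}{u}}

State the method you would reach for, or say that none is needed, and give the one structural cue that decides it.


Verdict: the binomial theorem — the summand is term u of a binomial expansion in 5 and 2; the whole sum is a single power.


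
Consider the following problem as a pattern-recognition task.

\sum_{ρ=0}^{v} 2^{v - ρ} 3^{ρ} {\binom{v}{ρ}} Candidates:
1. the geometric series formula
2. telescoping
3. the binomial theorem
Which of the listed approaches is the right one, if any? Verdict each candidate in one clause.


Method: the binomial theorem — the summand is term ρ of a binomial expansion in 3 and 2; the whole sum is a single power.
- the geometric series formula: the term-to-term ratio changes with the index, so the geometric formula cannot close it.
- telescoping: as presented, consecutive terms share no shifted copy to cancel against — no rewrite is on display to change that.
- the binomial theorem: a fit — the right tool for this form.


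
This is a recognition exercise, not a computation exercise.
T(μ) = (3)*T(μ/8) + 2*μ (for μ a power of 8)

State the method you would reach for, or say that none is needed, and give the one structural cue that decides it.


Diagnosis: the master substitution — the argument μ/8 divides the index by 8; the standard μ = 8^m substitution converts it to a constant-shift recurrence.


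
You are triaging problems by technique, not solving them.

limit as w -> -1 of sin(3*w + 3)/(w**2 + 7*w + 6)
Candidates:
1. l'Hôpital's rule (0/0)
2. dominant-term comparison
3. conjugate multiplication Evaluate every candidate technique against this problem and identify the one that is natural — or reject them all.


Verdict: l'Hôpital's rule (0/0) — the 0/0 form at -1 is the signature situation for l'Hôpital's rule. One could equally expand both pieces locally and compare leading terms; the rule does that in one stroke.
- l'Hôpital's rule (0/0) — applies; the problem has the shape this method handles.
- dominant-term comparison — this is not a rational comparison of growth rates at infinity.
- conjugate multiplication: no difference of divergent radicals appears, so rationalizing has nothing to cancel.


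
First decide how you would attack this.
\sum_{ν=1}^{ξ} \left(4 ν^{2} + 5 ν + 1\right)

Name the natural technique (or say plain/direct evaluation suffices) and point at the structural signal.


Diagnosis: no special technique — this is bookkeeping, not technique: standard formulas for sums of constant-multiple powers of ν apply termwise.


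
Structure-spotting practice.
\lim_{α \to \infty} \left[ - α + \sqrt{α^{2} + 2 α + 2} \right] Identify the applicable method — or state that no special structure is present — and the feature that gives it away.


Technique: conjugate multiplication — \sqrt{α^{2} + 2 α + 2} and α both blow up, but their difference is tame once the conjugate rationalizes it.


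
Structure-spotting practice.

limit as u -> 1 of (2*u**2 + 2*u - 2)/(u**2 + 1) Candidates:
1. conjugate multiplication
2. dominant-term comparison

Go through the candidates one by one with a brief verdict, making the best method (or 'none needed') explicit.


Verdict: no special technique — nothing blocks direct substitution at 1: plug in and finish.
- conjugate multiplication — no divergent radical difference is present for a conjugate pair to cancel.
- dominant-term comparison — no dominant power emerges to decide the limit by degree comparison.


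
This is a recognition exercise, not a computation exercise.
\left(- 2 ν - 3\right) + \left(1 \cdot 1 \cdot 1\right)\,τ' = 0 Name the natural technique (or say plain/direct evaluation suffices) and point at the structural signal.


Diagnosis: no special technique — the slope is a pure function of ν; integrate both sides and be done.


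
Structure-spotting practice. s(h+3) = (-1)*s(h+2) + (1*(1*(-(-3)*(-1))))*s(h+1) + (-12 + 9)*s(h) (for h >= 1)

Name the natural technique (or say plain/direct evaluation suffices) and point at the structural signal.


Technique: the characteristic-root method — constant coefficients and linearity mean the ansatz r^h reduces it to solving the characteristic polynomial.


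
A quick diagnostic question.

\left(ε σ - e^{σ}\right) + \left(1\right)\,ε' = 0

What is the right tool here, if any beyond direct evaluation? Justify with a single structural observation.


Best approach: a linear integrating factor — the equation is linear in ε with coefficient σ; multiplying by the integrating factor exp(∫σ) makes the left side a perfect derivative.


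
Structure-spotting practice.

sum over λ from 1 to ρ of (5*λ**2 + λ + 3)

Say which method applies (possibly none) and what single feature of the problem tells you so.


Verdict: no special technique — the summand is a plain polynomial in λ (expanding first if it arrives factored); standard power-sum formulas evaluate it term by term.


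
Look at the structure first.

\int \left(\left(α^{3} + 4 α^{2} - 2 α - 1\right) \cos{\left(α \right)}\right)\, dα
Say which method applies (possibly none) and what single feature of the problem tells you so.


Best approach: integration by parts — a polynomial factor α^{3} + 4 α^{2} - 2 α - 1 multiplies \cos{\left(α \right)}; differentiating α^{3} + 4 α^{2} - 2 α - 1 lowers its degree while \cos{\left(α \right)} integrates cleanly, so parts wins.


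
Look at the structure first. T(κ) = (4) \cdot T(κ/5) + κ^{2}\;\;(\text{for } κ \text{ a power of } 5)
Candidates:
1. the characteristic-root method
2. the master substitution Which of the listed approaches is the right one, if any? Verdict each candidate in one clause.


Verdict: the master substitution — treat m = log base 5 of κ as the new clock: one recursion step advances m by one while κ scales by 5.
- the characteristic-root method: a divided-index call is not the fixed-shift linear shape that characteristic roots solve.
- the master substitution: applicable, and directly so.


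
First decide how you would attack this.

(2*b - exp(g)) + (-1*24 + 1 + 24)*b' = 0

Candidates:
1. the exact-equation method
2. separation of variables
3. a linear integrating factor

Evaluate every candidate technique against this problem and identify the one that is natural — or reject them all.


Best approach: a linear integrating factor — arrange it as b' + 2·b = (the forcing term) and the integrating factor does the rest.
- the exact-equation method: the mixed-partials test fails on this split — it is not an exact differential as presented.
- separation of variables — no division isolates the independent variable from the unknown.
- a linear integrating factor — a fit — the right tool for this form.
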